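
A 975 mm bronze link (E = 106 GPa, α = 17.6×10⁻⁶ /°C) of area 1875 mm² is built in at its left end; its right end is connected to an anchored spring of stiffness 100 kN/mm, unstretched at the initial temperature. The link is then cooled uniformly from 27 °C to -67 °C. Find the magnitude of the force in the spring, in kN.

The unrestrained thermal change is αΔT L = 17.6×10⁻⁶ × 94 × 975 = 1.613 mm.
Let P be the tensile force in the spring. The link extends elastically by PL/(AE) and the spring stretches by P/k; together these equal δ_free.
So P = δ_free / [L/(AE) + 1/k] = 1.613 / [ 975/(1875×106×10³) + 1/(100×10³) ].
P = 1.613 / 1.491×10⁻⁵ = 108200 N.

P ≈ 108 kN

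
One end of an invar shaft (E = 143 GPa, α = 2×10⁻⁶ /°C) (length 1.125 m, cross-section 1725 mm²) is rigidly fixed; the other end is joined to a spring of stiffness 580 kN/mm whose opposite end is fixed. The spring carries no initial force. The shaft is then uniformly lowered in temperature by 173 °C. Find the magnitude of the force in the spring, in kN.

Free thermal contraction: δ_free = αΔT L = 2×10⁻⁶ × 173 × 1125 = 0.3892 mm.
With a force P in the spring, the elastic change of the shaft is PL/(AE) and that of the spring is P/k; compatibility requires their sum to equal δ_free.
So P = δ_free / [L/(AE) + 1/k] = 0.3892 / [ 1125/(1725×143×10³) + 1/(580×10³) ].
P = 0.3892 / 6.285×10⁻⁶ = 61940 N.

P ≈ 61.9 kN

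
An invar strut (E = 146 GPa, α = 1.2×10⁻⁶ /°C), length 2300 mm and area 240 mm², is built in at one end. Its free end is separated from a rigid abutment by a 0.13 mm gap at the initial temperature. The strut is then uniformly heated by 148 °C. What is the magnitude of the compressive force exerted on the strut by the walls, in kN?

P ≈ 4.24 kN

Unrestrained expansion: δ_free = αΔT L = 1.2×10⁻⁶ × 148 × 2300 = 0.4085 mm.
After closing the 0.13 mm clearance, 0.4085 − 0.13 = 0.2785 mm of expansion remains to be suppressed by the wall.
That suppressed elongation corresponds to σ = E·Δ/L = 146×10³ × 0.2785/2300 = 17.68 MPa.
Force on the wall = σA = 17.68 × 240 mm² = 4.243 kN.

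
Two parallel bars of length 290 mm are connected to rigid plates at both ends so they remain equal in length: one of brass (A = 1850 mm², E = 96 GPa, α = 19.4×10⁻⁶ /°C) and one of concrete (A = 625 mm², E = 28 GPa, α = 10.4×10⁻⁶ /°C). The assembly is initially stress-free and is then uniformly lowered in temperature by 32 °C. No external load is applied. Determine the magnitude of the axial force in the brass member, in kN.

Both members must finish at the same length. With the larger α, the brass tends to over-contract; the plates restrain it, putting the brass in tension and the concrete in compression. With no external load the two internal forces are equal and opposite, magnitude P.
Equating the net (thermal + elastic) strains gives |α₁ − α₂|·ΔT = P·[1/(A₁E₁) + 1/(A₂E₂)].
|α₁ − α₂|·ΔT = 9×10⁻⁶ × 32 = 0.000288.
1/(A₁E₁) + 1/(A₂E₂) = 1/(1850×96×10³) + 1/(625×28×10³) = 6.277×10⁻⁸ N⁻¹.
So P = 0.000288 / 6.277×10⁻⁸ = 4.588 kN.

P ≈ 4.59 kN (tensile in the brass)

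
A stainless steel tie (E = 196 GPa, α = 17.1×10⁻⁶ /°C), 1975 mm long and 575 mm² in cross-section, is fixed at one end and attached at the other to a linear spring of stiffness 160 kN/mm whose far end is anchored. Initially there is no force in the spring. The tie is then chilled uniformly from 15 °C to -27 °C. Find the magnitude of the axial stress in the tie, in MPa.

The unrestrained thermal change is αΔT L = 17.1×10⁻⁶ × 42 × 1975 = 1.418 mm.
Let P be the tensile force in the spring. The tie extends elastically by PL/(AE) and the spring stretches by P/k; together these equal δ_free.
P [ L/(AE) + 1/k ] = δ_free → P [ 1975/(575×196×10³) + 1/(160×10³) ] = 1.418.
P = 1.418 / 2.377×10⁻⁵ = 59660 N.
σ = P/A = 59660/575 = 103.8 MPa.

σ ≈ 104 MPa (tensile)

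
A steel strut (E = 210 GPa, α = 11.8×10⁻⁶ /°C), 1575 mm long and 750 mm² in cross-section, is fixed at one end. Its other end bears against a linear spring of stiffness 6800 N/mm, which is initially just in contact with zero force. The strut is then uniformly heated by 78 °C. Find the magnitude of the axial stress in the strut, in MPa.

σ ≈ 12.3 MPa (compressive)

If the spring were absent the strut would lengthen by αΔT L = 11.8×10⁻⁶ × 78 × 1575 = 1.45 mm.
Let P be the compressive force at the spring. The strut shortens elastically by PL/(AE) and the spring compresses by P/k; together these equal δ_free.
So P = δ_free / [L/(AE) + 1/k] = 1.45 / [ 1575/(750×210×10³) + 1/(6800) ].
P = 1.45 / 0.0001571 = 9230 N.
σ = P/A = 9230/750 = 12.31 MPa.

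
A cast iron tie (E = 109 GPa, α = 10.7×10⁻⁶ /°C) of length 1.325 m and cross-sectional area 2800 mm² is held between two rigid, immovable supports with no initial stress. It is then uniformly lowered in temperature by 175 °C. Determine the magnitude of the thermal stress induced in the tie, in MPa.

σ ≈ 204 MPa (tensile)

The supports are rigid, so the total axial strain is zero. The restrained thermal strain is ε = αΔT = 10.7×10⁻⁶ × 175 = 1872.5×10⁻⁶.
σ = EαΔT = 109×10³ × 10.7×10⁻⁶ × 175 = 204.1 MPa (tensile; the tie is trying to contract).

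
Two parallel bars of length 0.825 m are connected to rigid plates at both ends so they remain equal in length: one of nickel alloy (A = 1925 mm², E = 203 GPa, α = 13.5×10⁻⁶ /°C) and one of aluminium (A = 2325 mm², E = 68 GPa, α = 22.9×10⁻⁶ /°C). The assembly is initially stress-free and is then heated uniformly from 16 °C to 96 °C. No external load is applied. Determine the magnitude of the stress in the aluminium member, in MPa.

σ ≈ 36.4 MPa (compressive)

Both members must finish at the same length. With the larger α, the aluminium tends to over-expand; the plates restrain it, putting the aluminium in compression and the nickel alloy in tension. With no external load the two internal forces are equal and opposite, magnitude P.
Compatibility of the two members (thermal + elastic change equal): (α₁ − α₂)ΔT = P·[1/(A₁E₁) + 1/(A₂E₂)].
|α₁ − α₂|·ΔT = 9.4×10⁻⁶ × 80 = 0.000752.
1/(A₁E₁) + 1/(A₂E₂) = 1/(1925×203×10³) + 1/(2325×68×10³) = 8.884×10⁻⁹ N⁻¹.
P = 0.000752 / 8.884×10⁻⁹ = 84650 N = 84.65 kN.
σ_{aluminium} = P/A₂ = 84650/2325 = 36.41 MPa, compressive.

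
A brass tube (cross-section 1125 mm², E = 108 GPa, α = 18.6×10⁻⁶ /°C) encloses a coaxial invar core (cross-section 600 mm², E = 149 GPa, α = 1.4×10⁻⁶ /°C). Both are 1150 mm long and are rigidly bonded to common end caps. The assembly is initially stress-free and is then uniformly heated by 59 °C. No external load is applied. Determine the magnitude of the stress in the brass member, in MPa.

σ ≈ 46.5 MPa (compressive)

Equilibrium of a rigid end plate with no external load gives equal and opposite internal forces ±P in the two members. Since α_{brass} > α_{invar}, heating drives the brass into compression and the invar into tension.
Equating the net (thermal + elastic) strains gives |α₁ − α₂|·ΔT = P·[1/(A₁E₁) + 1/(A₂E₂)].
|α₁ − α₂|·ΔT = 17.2×10⁻⁶ × 59 = 0.001015.
1/(A₁E₁) + 1/(A₂E₂) = 1/(1125×108×10³) + 1/(600×149×10³) = 1.942×10⁻⁸ N⁻¹.
So P = 0.001015 / 1.942×10⁻⁸ = 52.27 kN.
σ_{brass} = P/A₁ = 52270/1125 = 46.46 MPa, compressive.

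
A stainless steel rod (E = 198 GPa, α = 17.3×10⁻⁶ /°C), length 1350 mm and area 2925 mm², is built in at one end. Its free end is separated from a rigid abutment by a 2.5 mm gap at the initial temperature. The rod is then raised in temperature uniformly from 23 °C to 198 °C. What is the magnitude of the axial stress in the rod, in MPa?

Free thermal elongation = αΔT L = 17.3×10⁻⁶ × 175 × 1350 = 4.087 mm.
The gap closes (δ_free > 2.5 mm) and the wall then resists a further 4.087 − 2.5 = 1.587 mm of expansion.
That suppressed elongation corresponds to σ = E·Δ/L = 198×10³ × 1.587/1350 = 232.8 MPa.

σ ≈ 233 MPa (compressive)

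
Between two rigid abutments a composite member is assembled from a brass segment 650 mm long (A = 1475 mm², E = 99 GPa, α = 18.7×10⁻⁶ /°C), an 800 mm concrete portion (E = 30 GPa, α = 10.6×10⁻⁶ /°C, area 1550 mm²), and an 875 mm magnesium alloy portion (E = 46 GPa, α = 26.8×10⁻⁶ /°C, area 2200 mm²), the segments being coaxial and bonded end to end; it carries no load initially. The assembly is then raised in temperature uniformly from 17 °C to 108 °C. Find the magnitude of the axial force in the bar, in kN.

P ≈ 132 kN (compressive)

With the walls removed the bar would change length by δ_free = Σ αᵢΔT Lᵢ = 18.7×10⁻⁶×91×650 + 10.6×10⁻⁶×91×800 + 26.8×10⁻⁶×91×875 = 4.012 mm.
Since the ends are fixed, an axial force P builds up, equal in every segment, with P · Σ Lᵢ/(AᵢEᵢ) = δ_free.
Σ Lᵢ/(AᵢEᵢ) = 650/(1475×99×10³) + 800/(1550×30×10³) + 875/(2200×46×10³) = 3.03×10⁻⁵ mm/N.
Hence P = δ_free / Σ(L/AE) = 4.012/3.03×10⁻⁵ = 132.4 kN (compressive).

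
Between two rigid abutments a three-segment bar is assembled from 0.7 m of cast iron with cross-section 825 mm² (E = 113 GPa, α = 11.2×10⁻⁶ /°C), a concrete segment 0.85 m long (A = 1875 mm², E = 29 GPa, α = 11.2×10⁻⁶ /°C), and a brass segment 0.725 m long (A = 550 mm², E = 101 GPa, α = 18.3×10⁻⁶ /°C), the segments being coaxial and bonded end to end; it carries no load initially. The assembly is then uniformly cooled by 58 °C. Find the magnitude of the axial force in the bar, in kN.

If the supports were absent, the total length change would be Σ αᵢΔT Lᵢ = 11.2×10⁻⁶×58×700 + 11.2×10⁻⁶×58×850 + 18.3×10⁻⁶×58×725 = 1.776 mm.
Since the ends are fixed, an axial force P builds up, equal in every segment, with P · Σ Lᵢ/(AᵢEᵢ) = δ_free.
Σ Lᵢ/(AᵢEᵢ) = 700/(825×113×10³) + 850/(1875×29×10³) + 725/(550×101×10³) = 3.619×10⁻⁵ mm/N.
Hence P = δ_free / Σ(L/AE) = 1.776/3.619×10⁻⁵ = 49.08 kN (tensile).

P ≈ 49.1 kN (tensile)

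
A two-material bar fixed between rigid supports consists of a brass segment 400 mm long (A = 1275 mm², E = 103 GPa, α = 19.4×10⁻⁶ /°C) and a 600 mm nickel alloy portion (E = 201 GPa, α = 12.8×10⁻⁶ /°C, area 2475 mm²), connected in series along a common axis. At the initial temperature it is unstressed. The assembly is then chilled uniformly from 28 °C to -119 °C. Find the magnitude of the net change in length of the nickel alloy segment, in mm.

Free thermal contraction of the whole bar: Σ αᵢΔT Lᵢ = 19.4×10⁻⁶×147×400 + 12.8×10⁻⁶×147×600 = 2.27 mm.
The rigid supports impose zero overall length change; the single axial force P common to all segments must satisfy P Σ Lᵢ/(AᵢEᵢ) = δ_free.
The series flexibility is Σ Lᵢ/(AᵢEᵢ) = 400/(1275×103×10³) + 600/(2475×201×10³) = 4.252×10⁻⁶ mm/N.
Hence P = δ_free / Σ(L/AE) = 2.27/4.252×10⁻⁶ = 533.8 kN (tensile).
For the nickel alloy segment, free thermal change = 12.8×10⁻⁶×147×600 = 1.129 mm and elastic change from P = 533800×600/(2475×201×10³) = 0.6438 mm; these oppose, so the net change is 0.485 mm (segment shortens).

|ΔL| ≈ 0.485 mm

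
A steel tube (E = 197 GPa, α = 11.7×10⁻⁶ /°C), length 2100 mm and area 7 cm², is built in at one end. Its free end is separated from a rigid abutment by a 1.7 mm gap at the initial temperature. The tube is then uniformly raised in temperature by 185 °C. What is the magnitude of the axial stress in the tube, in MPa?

If the wall were absent the tube would grow by αΔT L = 11.7×10⁻⁶ × 185 × 2100 = 4.545 mm.
The gap closes (δ_free > 1.7 mm) and the wall then resists a further 4.545 − 1.7 = 2.845 mm of expansion.
Compatibility: PL/(AE) = 2.845 mm, so σ = P/A = E × (2.845/2100) = 266.9 MPa.

σ ≈ 267 MPa (compressive)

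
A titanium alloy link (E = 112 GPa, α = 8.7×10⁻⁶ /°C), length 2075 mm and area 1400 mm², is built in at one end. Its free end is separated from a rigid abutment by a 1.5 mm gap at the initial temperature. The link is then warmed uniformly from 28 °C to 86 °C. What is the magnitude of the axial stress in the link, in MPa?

σ ≈ 0 MPa

Unrestrained expansion: δ_free = αΔT L = 8.7×10⁻⁶ × 58 × 2075 = 1.047 mm.
Since δ_free = 1.05 mm is less than the 1.5 mm gap, the link never touches the wall. No axial force develops.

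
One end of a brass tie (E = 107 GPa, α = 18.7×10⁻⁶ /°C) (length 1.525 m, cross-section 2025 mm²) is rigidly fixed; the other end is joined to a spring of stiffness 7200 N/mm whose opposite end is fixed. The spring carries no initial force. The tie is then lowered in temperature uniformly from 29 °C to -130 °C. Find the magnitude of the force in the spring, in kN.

If the spring were absent the tie would shorten by αΔT L = 18.7×10⁻⁶ × 159 × 1525 = 4.534 mm.
Let P be the tensile force in the spring. The tie extends elastically by PL/(AE) and the spring stretches by P/k; together these equal δ_free.
P [ L/(AE) + 1/k ] = δ_free → P [ 1525/(2025×107×10³) + 1/(7200) ] = 4.534.
P = 4.534 / 0.0001459 = 31070 N.

P ≈ 31.1 kN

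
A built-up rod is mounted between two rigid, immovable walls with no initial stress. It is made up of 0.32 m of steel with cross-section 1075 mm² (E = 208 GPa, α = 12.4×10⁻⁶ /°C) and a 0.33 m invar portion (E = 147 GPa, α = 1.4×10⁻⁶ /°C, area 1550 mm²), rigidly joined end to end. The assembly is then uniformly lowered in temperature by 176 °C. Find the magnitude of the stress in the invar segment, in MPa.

With the walls removed the bar would change length by δ_free = Σ αᵢΔT Lᵢ = 12.4×10⁻⁶×176×320 + 1.4×10⁻⁶×176×330 = 0.7797 mm.
Since the ends are fixed, an axial force P builds up, equal in every segment, with P · Σ Lᵢ/(AᵢEᵢ) = δ_free.
The series flexibility is Σ Lᵢ/(AᵢEᵢ) = 320/(1075×208×10³) + 330/(1550×147×10³) = 2.879×10⁻⁶ mm/N.
So P = 0.7797 / 2.879×10⁻⁶ = 270.8 kN, tensile.
σ_{invar} = P / A = 270800 / 1550 = 174.7 MPa.

σ ≈ 175 MPa (tensile)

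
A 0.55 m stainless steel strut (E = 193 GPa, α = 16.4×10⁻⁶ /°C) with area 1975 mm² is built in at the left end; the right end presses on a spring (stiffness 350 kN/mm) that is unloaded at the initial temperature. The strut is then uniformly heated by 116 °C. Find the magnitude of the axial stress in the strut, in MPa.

σ ≈ 123 MPa (compressive)

The unrestrained thermal change is αΔT L = 16.4×10⁻⁶ × 116 × 550 = 1.046 mm.
With a force P in the spring, the elastic change of the strut is PL/(AE) and that of the spring is P/k; compatibility requires their sum to equal δ_free.
P [ L/(AE) + 1/k ] = δ_free → P [ 550/(1975×193×10³) + 1/(350×10³) ] = 1.046.
P = 1.046 / 4.3×10⁻⁶ = 243300 N.
σ = P/A = 243300/1975 = 123.2 MPa.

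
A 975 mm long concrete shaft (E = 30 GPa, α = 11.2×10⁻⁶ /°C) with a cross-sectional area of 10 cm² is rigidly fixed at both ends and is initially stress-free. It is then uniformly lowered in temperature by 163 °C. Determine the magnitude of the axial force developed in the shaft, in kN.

Full restraint means ε = 0, so the stress is σ = EαΔT = 30×10³ × 11.2×10⁻⁶ × 163 = 54.77 MPa.
Then P = σA = 54.77 × 1000 mm² = 54.77 kN, tensile.

P ≈ 54.8 kN (tensile)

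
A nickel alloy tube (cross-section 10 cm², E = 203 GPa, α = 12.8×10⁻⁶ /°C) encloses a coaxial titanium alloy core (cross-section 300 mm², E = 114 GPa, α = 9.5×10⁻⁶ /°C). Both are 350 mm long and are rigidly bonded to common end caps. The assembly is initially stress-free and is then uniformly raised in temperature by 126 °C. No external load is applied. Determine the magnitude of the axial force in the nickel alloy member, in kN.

P ≈ 12.2 kN (compressive in the nickel alloy)

Both members must finish at the same length. With the larger α, the nickel alloy tends to over-expand; the plates restrain it, putting the nickel alloy in compression and the titanium alloy in tension. With no external load the two internal forces are equal and opposite, magnitude P.
Setting the final lengths equal and cancelling L: (α₁ − α₂)ΔT = P/(A₁E₁) + P/(A₂E₂).
|α₁ − α₂|·ΔT = 3.3×10⁻⁶ × 126 = 0.0004158.
1/(A₁E₁) + 1/(A₂E₂) = 1/(1000×203×10³) + 1/(300×114×10³) = 3.417×10⁻⁸ N⁻¹.
P = 0.0004158 / 3.417×10⁻⁸ = 12170 N = 12.17 kN.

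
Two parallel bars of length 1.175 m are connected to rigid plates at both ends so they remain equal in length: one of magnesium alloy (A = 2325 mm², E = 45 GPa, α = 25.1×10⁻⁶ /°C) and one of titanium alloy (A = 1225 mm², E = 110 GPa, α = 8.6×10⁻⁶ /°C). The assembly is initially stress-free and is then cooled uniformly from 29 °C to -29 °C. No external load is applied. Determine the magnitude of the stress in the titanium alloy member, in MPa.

The magnesium alloy has the larger α, so on cooling it would change length more than the titanium alloy if both were free. The rigid plates force a common final length, so the magnesium alloy is put into tension and the titanium alloy into compression, with equal and opposite forces P (no external load).
Equating the net (thermal + elastic) strains gives |α₁ − α₂|·ΔT = P·[1/(A₁E₁) + 1/(A₂E₂)].
|α₁ − α₂|·ΔT = 16.5×10⁻⁶ × 58 = 0.000957.
1/(A₁E₁) + 1/(A₂E₂) = 1/(2325×45×10³) + 1/(1225×110×10³) = 1.698×10⁻⁸ N⁻¹.
P = 0.000957 / 1.698×10⁻⁸ = 56360 N = 56.36 kN.
σ_{titanium alloy} = P/A₂ = 56360/1225 = 46.01 MPa, compressive.

σ ≈ 46 MPa (compressive)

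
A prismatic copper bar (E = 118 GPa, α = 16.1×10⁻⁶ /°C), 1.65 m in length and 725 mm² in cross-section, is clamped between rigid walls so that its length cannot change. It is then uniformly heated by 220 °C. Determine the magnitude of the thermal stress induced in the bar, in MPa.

σ ≈ 418 MPa (compressive)

With length fixed, the mechanical strain must cancel the thermal strain αΔT = 16.1×10⁻⁶ × 220 = 3542×10⁻⁶.
σ = EαΔT = 118×10³ × 16.1×10⁻⁶ × 220 = 418 MPa (compressive; the bar is trying to expand).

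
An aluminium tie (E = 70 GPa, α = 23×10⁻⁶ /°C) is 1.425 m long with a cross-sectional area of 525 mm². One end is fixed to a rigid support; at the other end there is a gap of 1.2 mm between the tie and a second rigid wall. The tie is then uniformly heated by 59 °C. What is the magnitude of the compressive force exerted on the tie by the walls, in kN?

Free thermal elongation = αΔT L = 23×10⁻⁶ × 59 × 1425 = 1.934 mm.
This exceeds the 1.2 mm gap, so the wall pushes back. The portion of expansion that must be recovered elastically is δ_free − gap = 1.934 − 1.2 = 0.7337 mm.
So σ = E(δ_free − g)/L = 70×10³ × 0.7337/1425 = 36.04 MPa.
Force on the wall = σA = 36.04 × 525 mm² = 18.92 kN.

P ≈ 18.9 kN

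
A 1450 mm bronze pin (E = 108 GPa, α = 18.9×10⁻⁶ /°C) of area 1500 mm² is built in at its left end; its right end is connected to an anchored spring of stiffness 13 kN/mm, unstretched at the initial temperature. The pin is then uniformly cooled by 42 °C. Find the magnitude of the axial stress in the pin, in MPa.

σ ≈ 8.94 MPa (tensile)

The unrestrained thermal change is αΔT L = 18.9×10⁻⁶ × 42 × 1450 = 1.151 mm.
Let P be the tensile force in the spring. The pin extends elastically by PL/(AE) and the spring stretches by P/k; together these equal δ_free.
So P = δ_free / [L/(AE) + 1/k] = 1.151 / [ 1450/(1500×108×10³) + 1/(13×10³) ].
P = 1.151 / 8.587×10⁻⁵ = 13400 N.
σ = P/A = 13400/1500 = 8.936 MPa.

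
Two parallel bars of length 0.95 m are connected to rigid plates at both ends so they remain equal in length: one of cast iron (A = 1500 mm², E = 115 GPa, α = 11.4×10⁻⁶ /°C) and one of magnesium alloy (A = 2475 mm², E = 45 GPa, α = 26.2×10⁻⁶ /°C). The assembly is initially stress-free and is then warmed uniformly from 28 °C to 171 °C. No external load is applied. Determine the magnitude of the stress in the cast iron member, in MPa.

The magnesium alloy has the larger α, so on heating it would change length more than the cast iron if both were free. The rigid plates force a common final length, so the magnesium alloy is put into compression and the cast iron into tension, with equal and opposite forces P (no external load).
Setting the final lengths equal and cancelling L: (α₁ − α₂)ΔT = P/(A₁E₁) + P/(A₂E₂).
|α₁ − α₂|·ΔT = 14.8×10⁻⁶ × 143 = 0.002116.
1/(A₁E₁) + 1/(A₂E₂) = 1/(1500×115×10³) + 1/(2475×45×10³) = 1.478×10⁻⁸ N⁻¹.
P = 0.002116 / 1.478×10⁻⁸ = 143200 N = 143.2 kN.
σ_{cast iron} = P/A₁ = 143200/1500 = 95.49 MPa, tensile.

σ ≈ 95.5 MPa (tensile)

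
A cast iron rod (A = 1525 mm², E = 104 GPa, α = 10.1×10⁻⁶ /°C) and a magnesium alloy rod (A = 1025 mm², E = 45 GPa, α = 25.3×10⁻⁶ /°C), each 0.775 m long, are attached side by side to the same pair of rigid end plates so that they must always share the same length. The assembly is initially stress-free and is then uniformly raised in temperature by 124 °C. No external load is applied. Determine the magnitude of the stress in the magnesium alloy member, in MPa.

Equilibrium of a rigid end plate with no external load gives equal and opposite internal forces ±P in the two members. Since α_{magnesium alloy} > α_{cast iron}, heating drives the magnesium alloy into compression and the cast iron into tension.
Compatibility of the two members (thermal + elastic change equal): (α₁ − α₂)ΔT = P·[1/(A₁E₁) + 1/(A₂E₂)].
|α₁ − α₂|·ΔT = 15.2×10⁻⁶ × 124 = 0.001885.
1/(A₁E₁) + 1/(A₂E₂) = 1/(1525×104×10³) + 1/(1025×45×10³) = 2.799×10⁻⁸ N⁻¹.
P = 0.001885 / 2.799×10⁻⁸ = 67350 N = 67.35 kN.
σ_{magnesium alloy} = P/A₂ = 67350/1025 = 65.71 MPa, compressive.

σ ≈ 65.7 MPa (compressive)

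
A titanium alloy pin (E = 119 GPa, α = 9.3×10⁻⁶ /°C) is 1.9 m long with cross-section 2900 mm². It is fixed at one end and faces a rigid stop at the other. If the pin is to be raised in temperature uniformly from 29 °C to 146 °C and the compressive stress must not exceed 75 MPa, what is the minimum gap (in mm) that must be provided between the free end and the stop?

g ≈ 0.87 mm

Free expansion if unrestrained: δ_free = αΔT L = 9.3×10⁻⁶ × 117 × 1900 = 2.067 mm.
A stress of 75 MPa corresponds to the wall pushing the pin back by σL/E = 75×1900/(119×10³) = 1.197 mm.
The gap must absorb the remainder: g_min = 2.067 − 1.197 = 0.8699 mm.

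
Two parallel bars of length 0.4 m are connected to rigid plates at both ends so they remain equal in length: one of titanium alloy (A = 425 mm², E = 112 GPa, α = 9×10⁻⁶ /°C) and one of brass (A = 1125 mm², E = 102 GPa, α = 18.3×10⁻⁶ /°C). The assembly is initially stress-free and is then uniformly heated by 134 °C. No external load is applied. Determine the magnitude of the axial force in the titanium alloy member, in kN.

Both members must finish at the same length. With the larger α, the brass tends to over-expand; the plates restrain it, putting the brass in compression and the titanium alloy in tension. With no external load the two internal forces are equal and opposite, magnitude P.
Compatibility of the two members (thermal + elastic change equal): (α₁ − α₂)ΔT = P·[1/(A₁E₁) + 1/(A₂E₂)].
|α₁ − α₂|·ΔT = 9.3×10⁻⁶ × 134 = 0.001246.
1/(A₁E₁) + 1/(A₂E₂) = 1/(425×112×10³) + 1/(1125×102×10³) = 2.972×10⁻⁸ N⁻¹.
So P = 0.001246 / 2.972×10⁻⁸ = 41.93 kN.

P ≈ 41.9 kN (tensile in the titanium alloy)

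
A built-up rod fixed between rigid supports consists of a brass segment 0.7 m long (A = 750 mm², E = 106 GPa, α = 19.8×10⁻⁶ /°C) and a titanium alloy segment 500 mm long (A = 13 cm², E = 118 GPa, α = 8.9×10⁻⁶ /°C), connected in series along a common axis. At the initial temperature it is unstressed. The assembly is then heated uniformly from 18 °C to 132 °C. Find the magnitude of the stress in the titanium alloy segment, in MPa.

σ ≈ 133 MPa (compressive)

If the supports were absent, the total length change would be Σ αᵢΔT Lᵢ = 19.8×10⁻⁶×114×700 + 8.9×10⁻⁶×114×500 = 2.087 mm.
The walls prevent any net length change, so an axial force P (same in every segment) develops. Compatibility: P · Σ Lᵢ/(AᵢEᵢ) = δ_free.
Σ Lᵢ/(AᵢEᵢ) = 700/(750×106×10³) + 500/(1300×118×10³) = 1.206×10⁻⁵ mm/N.
So P = 2.087 / 1.206×10⁻⁵ = 173 kN, compressive.
σ_{titanium alloy} = P / A = 173000 / 1300 = 133.1 MPa.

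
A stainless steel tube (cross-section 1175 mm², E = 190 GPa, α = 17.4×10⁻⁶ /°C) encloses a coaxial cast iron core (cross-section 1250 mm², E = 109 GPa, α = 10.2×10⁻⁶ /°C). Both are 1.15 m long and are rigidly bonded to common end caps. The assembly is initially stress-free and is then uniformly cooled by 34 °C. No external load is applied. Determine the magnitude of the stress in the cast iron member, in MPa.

σ ≈ 16.6 MPa (compressive)

Equilibrium of a rigid end plate with no external load gives equal and opposite internal forces ±P in the two members. Since α_{stainless steel} > α_{cast iron}, cooling drives the stainless steel into tension and the cast iron into compression.
Equating the net (thermal + elastic) strains gives |α₁ − α₂|·ΔT = P·[1/(A₁E₁) + 1/(A₂E₂)].
|α₁ − α₂|·ΔT = 7.2×10⁻⁶ × 34 = 0.0002448.
1/(A₁E₁) + 1/(A₂E₂) = 1/(1175×190×10³) + 1/(1250×109×10³) = 1.182×10⁻⁸ N⁻¹.
P = 0.0002448 / 1.182×10⁻⁸ = 20710 N = 20.71 kN.
σ_{cast iron} = P/A₂ = 20710/1250 = 16.57 MPa, compressive.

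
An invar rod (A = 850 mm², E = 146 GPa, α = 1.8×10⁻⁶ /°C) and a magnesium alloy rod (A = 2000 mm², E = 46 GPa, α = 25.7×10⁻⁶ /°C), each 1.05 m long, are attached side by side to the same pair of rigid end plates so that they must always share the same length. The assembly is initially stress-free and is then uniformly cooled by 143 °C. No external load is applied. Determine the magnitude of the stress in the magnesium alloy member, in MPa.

The magnesium alloy has the larger α, so on cooling it would change length more than the invar if both were free. The rigid plates force a common final length, so the magnesium alloy is put into tension and the invar into compression, with equal and opposite forces P (no external load).
Setting the final lengths equal and cancelling L: (α₁ − α₂)ΔT = P/(A₁E₁) + P/(A₂E₂).
|α₁ − α₂|·ΔT = 23.9×10⁻⁶ × 143 = 0.003418.
1/(A₁E₁) + 1/(A₂E₂) = 1/(850×146×10³) + 1/(2000×46×10³) = 1.893×10⁻⁸ N⁻¹.
So P = 0.003418 / 1.893×10⁻⁸ = 180.6 kN.
σ_{magnesium alloy} = P/A₂ = 180600/2000 = 90.28 MPa, tensile.

σ ≈ 90.3 MPa (tensile)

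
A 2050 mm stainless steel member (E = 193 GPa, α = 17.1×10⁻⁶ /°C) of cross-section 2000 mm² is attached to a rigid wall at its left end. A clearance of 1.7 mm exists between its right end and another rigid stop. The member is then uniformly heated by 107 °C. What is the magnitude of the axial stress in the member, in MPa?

Unrestrained expansion: δ_free = αΔT L = 17.1×10⁻⁶ × 107 × 2050 = 3.751 mm.
This exceeds the 1.7 mm gap, so the wall pushes back. The portion of expansion that must be recovered elastically is δ_free − gap = 3.751 − 1.7 = 2.051 mm.
So σ = E(δ_free − g)/L = 193×10³ × 2.051/2050 = 193.1 MPa.

σ ≈ 193 MPa (compressive)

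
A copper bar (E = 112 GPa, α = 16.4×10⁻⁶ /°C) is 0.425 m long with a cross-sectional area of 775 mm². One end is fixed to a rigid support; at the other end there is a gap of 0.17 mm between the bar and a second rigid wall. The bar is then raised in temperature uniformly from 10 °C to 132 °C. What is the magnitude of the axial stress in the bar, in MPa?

σ ≈ 179 MPa (compressive)

If the wall were absent the bar would grow by αΔT L = 16.4×10⁻⁶ × 122 × 425 = 0.8503 mm.
This exceeds the 0.17 mm gap, so the wall pushes back. The portion of expansion that must be recovered elastically is δ_free − gap = 0.8503 − 0.17 = 0.6803 mm.
Compatibility: PL/(AE) = 0.6803 mm, so σ = P/A = E × (0.6803/425) = 179.3 MPa.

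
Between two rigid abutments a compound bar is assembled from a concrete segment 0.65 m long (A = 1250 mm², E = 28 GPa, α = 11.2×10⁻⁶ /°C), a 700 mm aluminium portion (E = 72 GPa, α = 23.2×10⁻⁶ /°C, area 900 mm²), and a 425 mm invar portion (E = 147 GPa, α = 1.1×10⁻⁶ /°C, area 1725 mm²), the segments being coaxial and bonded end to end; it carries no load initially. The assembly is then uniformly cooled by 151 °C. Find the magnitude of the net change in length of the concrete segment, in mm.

|ΔL| ≈ 1.07 mm

With the walls removed the bar would change length by δ_free = Σ αᵢΔT Lᵢ = 11.2×10⁻⁶×151×650 + 23.2×10⁻⁶×151×700 + 1.1×10⁻⁶×151×425 = 3.622 mm.
The rigid supports impose zero overall length change; the single axial force P common to all segments must satisfy P Σ Lᵢ/(AᵢEᵢ) = δ_free.
The series flexibility is Σ Lᵢ/(AᵢEᵢ) = 650/(1250×28×10³) + 700/(900×72×10³) + 425/(1725×147×10³) = 3.105×10⁻⁵ mm/N.
P = 3.622 / 3.105×10⁻⁵ = 116700 N = 116.7 kN, tensile.
For the concrete segment, free thermal change = 11.2×10⁻⁶×151×650 = 1.099 mm and elastic change from P = 116700×650/(1250×28×10³) = 2.166 mm; these oppose, so the net change is 1.07 mm (segment lengthens).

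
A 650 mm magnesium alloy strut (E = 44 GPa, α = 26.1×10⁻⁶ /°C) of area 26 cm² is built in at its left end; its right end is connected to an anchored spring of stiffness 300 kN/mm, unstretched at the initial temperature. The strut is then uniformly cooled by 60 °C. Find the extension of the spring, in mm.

Free thermal contraction: δ_free = αΔT L = 26.1×10⁻⁶ × 60 × 650 = 1.018 mm.
Let P be the tensile force in the spring. The strut extends elastically by PL/(AE) and the spring stretches by P/k; together these equal δ_free.
P [ L/(AE) + 1/k ] = δ_free → P [ 650/(2600×44×10³) + 1/(300×10³) ] = 1.018.
P = 1.018 / 9.015×10⁻⁶ = 112900 N.
Spring extension = P/k = 112900/(300×10³) = 0.3764 mm.

δ ≈ 0.376 mm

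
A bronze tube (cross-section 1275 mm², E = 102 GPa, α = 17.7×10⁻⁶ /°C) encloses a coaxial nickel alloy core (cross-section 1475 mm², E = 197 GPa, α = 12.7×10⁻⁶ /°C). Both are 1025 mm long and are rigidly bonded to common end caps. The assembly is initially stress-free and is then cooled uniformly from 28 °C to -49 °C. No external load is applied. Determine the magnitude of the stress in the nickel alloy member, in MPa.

σ ≈ 23.4 MPa (compressive)

The bronze has the larger α, so on cooling it would change length more than the nickel alloy if both were free. The rigid plates force a common final length, so the bronze is put into tension and the nickel alloy into compression, with equal and opposite forces P (no external load).
Equating the net (thermal + elastic) strains gives |α₁ − α₂|·ΔT = P·[1/(A₁E₁) + 1/(A₂E₂)].
|α₁ − α₂|·ΔT = 5×10⁻⁶ × 77 = 0.000385.
1/(A₁E₁) + 1/(A₂E₂) = 1/(1275×102×10³) + 1/(1475×197×10³) = 1.113×10⁻⁸ N⁻¹.
So P = 0.000385 / 1.113×10⁻⁸ = 34.59 kN.
σ_{nickel alloy} = P/A₂ = 34590/1475 = 23.45 MPa, compressive.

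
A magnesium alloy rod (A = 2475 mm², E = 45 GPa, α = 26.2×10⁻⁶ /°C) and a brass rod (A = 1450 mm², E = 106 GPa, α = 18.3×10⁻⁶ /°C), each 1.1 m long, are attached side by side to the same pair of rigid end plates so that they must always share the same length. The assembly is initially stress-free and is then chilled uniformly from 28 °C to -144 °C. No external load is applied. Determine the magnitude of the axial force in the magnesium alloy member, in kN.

Both members must finish at the same length. With the larger α, the magnesium alloy tends to over-contract; the plates restrain it, putting the magnesium alloy in tension and the brass in compression. With no external load the two internal forces are equal and opposite, magnitude P.
Equating the net (thermal + elastic) strains gives |α₁ − α₂|·ΔT = P·[1/(A₁E₁) + 1/(A₂E₂)].
|α₁ − α₂|·ΔT = 7.9×10⁻⁶ × 172 = 0.001359.
1/(A₁E₁) + 1/(A₂E₂) = 1/(2475×45×10³) + 1/(1450×106×10³) = 1.548×10⁻⁸ N⁻¹.
So P = 0.001359 / 1.548×10⁻⁸ = 87.75 kN.

P ≈ 87.8 kN (tensile in the magnesium alloy)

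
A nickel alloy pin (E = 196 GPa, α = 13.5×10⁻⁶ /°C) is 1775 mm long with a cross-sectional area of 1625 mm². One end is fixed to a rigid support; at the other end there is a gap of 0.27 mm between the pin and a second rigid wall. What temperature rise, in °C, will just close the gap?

ΔT ≈ 11.3 °C

The gap closes when αΔT L = 0.27 mm, since the pin is still unstressed at that instant.
ΔT = 0.27 / (13.5×10⁻⁶ × 1775) = 11.27 °C.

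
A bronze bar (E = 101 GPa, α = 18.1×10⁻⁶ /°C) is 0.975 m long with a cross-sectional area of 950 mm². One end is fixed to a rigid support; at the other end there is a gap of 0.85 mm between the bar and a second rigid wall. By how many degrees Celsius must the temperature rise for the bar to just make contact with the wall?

ΔT ≈ 48.2 °C

The gap closes when αΔT L = 0.85 mm, since the bar is still unstressed at that instant.
So ΔT = g/(αL) = 0.85/(18.1×10⁻⁶ × 975) = 48.17 °C.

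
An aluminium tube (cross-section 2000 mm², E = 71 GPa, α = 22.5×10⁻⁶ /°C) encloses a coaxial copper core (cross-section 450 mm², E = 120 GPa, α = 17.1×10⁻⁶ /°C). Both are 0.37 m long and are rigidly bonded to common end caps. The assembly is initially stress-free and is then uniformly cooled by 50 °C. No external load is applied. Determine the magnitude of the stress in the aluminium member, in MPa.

Equilibrium of a rigid end plate with no external load gives equal and opposite internal forces ±P in the two members. Since α_{aluminium} > α_{copper}, cooling drives the aluminium into tension and the copper into compression.
Setting the final lengths equal and cancelling L: (α₁ − α₂)ΔT = P/(A₁E₁) + P/(A₂E₂).
|α₁ − α₂|·ΔT = 5.4×10⁻⁶ × 50 = 0.00027.
1/(A₁E₁) + 1/(A₂E₂) = 1/(2000×71×10³) + 1/(450×120×10³) = 2.556×10⁻⁸ N⁻¹.
P = 0.00027 / 2.556×10⁻⁸ = 10560 N = 10.56 kN.
σ_{aluminium} = P/A₁ = 10560/2000 = 5.282 MPa, tensile.

σ ≈ 5.28 MPa (tensile)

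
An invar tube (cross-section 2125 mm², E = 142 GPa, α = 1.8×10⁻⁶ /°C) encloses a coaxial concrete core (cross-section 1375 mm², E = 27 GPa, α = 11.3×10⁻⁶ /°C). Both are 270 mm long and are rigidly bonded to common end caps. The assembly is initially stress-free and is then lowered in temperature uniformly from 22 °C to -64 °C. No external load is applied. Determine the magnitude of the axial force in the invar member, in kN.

Both members must finish at the same length. With the larger α, the concrete tends to over-contract; the plates restrain it, putting the concrete in tension and the invar in compression. With no external load the two internal forces are equal and opposite, magnitude P.
Setting the final lengths equal and cancelling L: (α₁ − α₂)ΔT = P/(A₁E₁) + P/(A₂E₂).
|α₁ − α₂|·ΔT = 9.5×10⁻⁶ × 86 = 0.000817.
1/(A₁E₁) + 1/(A₂E₂) = 1/(2125×142×10³) + 1/(1375×27×10³) = 3.025×10⁻⁸ N⁻¹.
So P = 0.000817 / 3.025×10⁻⁸ = 27.01 kN.

P ≈ 27 kN (compressive in the invar)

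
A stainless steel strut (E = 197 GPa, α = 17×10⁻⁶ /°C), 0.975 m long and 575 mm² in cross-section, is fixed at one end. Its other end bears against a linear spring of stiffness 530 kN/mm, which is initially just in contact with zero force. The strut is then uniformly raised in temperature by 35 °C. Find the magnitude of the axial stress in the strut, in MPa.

σ ≈ 96.1 MPa (compressive)

Free thermal expansion: δ_free = αΔT L = 17×10⁻⁶ × 35 × 975 = 0.5801 mm.
Let P be the compressive force at the spring. The strut shortens elastically by PL/(AE) and the spring compresses by P/k; together these equal δ_free.
P [ L/(AE) + 1/k ] = δ_free → P [ 975/(575×197×10³) + 1/(530×10³) ] = 0.5801.
P = 0.5801 / 1.049×10⁻⁵ = 55280 N.
σ = P/A = 55280/575 = 96.14 MPa.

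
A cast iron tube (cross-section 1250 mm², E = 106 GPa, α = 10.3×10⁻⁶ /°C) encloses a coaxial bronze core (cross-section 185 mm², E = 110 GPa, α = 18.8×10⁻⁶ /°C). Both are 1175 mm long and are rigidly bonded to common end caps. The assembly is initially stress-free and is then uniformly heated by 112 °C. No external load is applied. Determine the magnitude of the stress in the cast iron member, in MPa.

σ ≈ 13.4 MPa (tensile)

Equilibrium of a rigid end plate with no external load gives equal and opposite internal forces ±P in the two members. Since α_{bronze} > α_{cast iron}, heating drives the bronze into compression and the cast iron into tension.
Setting the final lengths equal and cancelling L: (α₁ − α₂)ΔT = P/(A₁E₁) + P/(A₂E₂).
|α₁ − α₂|·ΔT = 8.5×10⁻⁶ × 112 = 0.000952.
1/(A₁E₁) + 1/(A₂E₂) = 1/(1250×106×10³) + 1/(185×110×10³) = 5.669×10⁻⁸ N⁻¹.
P = 0.000952 / 5.669×10⁻⁸ = 16790 N = 16.79 kN.
σ_{cast iron} = P/A₁ = 16790/1250 = 13.44 MPa, tensile.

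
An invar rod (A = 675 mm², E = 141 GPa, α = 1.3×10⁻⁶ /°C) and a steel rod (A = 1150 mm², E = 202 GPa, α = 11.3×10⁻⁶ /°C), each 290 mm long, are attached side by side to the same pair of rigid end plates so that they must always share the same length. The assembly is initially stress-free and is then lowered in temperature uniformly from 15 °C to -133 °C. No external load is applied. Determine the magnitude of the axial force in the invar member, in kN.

The steel has the larger α, so on cooling it would change length more than the invar if both were free. The rigid plates force a common final length, so the steel is put into tension and the invar into compression, with equal and opposite forces P (no external load).
Setting the final lengths equal and cancelling L: (α₁ − α₂)ΔT = P/(A₁E₁) + P/(A₂E₂).
|α₁ − α₂|·ΔT = 10×10⁻⁶ × 148 = 0.00148.
1/(A₁E₁) + 1/(A₂E₂) = 1/(675×141×10³) + 1/(1150×202×10³) = 1.481×10⁻⁸ N⁻¹.
So P = 0.00148 / 1.481×10⁻⁸ = 99.92 kN.

P ≈ 99.9 kN (compressive in the invar)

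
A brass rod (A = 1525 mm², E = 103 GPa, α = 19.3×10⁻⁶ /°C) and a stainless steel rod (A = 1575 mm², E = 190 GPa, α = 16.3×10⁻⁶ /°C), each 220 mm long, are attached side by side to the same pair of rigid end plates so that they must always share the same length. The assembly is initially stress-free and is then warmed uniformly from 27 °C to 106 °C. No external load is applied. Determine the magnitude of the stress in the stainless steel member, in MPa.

σ ≈ 15.5 MPa (tensile)

The brass has the larger α, so on heating it would change length more than the stainless steel if both were free. The rigid plates force a common final length, so the brass is put into compression and the stainless steel into tension, with equal and opposite forces P (no external load).
Setting the final lengths equal and cancelling L: (α₁ − α₂)ΔT = P/(A₁E₁) + P/(A₂E₂).
|α₁ − α₂|·ΔT = 3×10⁻⁶ × 79 = 0.000237.
1/(A₁E₁) + 1/(A₂E₂) = 1/(1525×103×10³) + 1/(1575×190×10³) = 9.708×10⁻⁹ N⁻¹.
So P = 0.000237 / 9.708×10⁻⁹ = 24.41 kN.
σ_{stainless steel} = P/A₂ = 24410/1575 = 15.5 MPa, tensile.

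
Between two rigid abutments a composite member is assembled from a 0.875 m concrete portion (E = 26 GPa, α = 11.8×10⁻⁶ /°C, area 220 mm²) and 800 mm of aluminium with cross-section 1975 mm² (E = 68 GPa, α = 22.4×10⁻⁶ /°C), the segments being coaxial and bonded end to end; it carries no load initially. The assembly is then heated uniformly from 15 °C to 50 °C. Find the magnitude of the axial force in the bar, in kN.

P ≈ 6.22 kN (compressive)

Free thermal expansion of the whole bar: Σ αᵢΔT Lᵢ = 11.8×10⁻⁶×35×875 + 22.4×10⁻⁶×35×800 = 0.9886 mm.
Since the ends are fixed, an axial force P builds up, equal in every segment, with P · Σ Lᵢ/(AᵢEᵢ) = δ_free.
Σ Lᵢ/(AᵢEᵢ) = 875/(220×26×10³) + 800/(1975×68×10³) = 0.0001589 mm/N.
Hence P = δ_free / Σ(L/AE) = 0.9886/0.0001589 = 6.22 kN (compressive).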